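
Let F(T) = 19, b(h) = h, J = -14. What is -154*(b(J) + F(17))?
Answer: -770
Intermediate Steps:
-154*(b(J) + F(17)) = -154*(-14 + 19) = -154*5 = -770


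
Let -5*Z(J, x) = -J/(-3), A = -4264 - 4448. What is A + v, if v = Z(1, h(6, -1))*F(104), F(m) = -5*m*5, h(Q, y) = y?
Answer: -25616/3 ≈ -8538.7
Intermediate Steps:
F(m) = -25*m
A = -8712
Z(J, x) = -J/15 (Z(J, x) = -(-1)*J/(-3)/5 = -(-1)*J*(-⅓)/5 = -(-1)*(-J/3)/5 = -J/15)
v = 520/3 (v = (-1/15*1)*(-25*104) = -1/15*(-2600) = 520/3 ≈ 173.33)
A + v = -8712 + 520/3 = -25616/3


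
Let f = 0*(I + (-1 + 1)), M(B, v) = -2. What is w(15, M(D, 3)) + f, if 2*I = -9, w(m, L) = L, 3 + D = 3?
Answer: -2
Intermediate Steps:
D = 0 (D = -3 + 3 = 0)
I = -9/2 (I = (½)*(-9) = -9/2 ≈ -4.5000)
f = 0 (f = 0*(-9/2 + (-1 + 1)) = 0*(-9/2 + 0) = 0*(-9/2) = 0)
w(15, M(D, 3)) + f = -2 + 0 = -2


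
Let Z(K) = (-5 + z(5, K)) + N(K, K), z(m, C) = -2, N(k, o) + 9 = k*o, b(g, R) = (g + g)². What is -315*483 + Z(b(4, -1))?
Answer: -148065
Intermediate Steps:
b(g, R) = 4*g² (b(g, R) = (2*g)² = 4*g²)
N(k, o) = -9 + k*o
Z(K) = -16 + K² (Z(K) = (-5 - 2) + (-9 + K*K) = -7 + (-9 + K²) = -16 + K²)
-315*483 + Z(b(4, -1)) = -315*483 + (-16 + (4*4²)²) = -152145 + (-16 + (4*16)²) = -152145 + (-16 + 64²) = -152145 + (-16 + 4096) = -152145 + 4080 = -148065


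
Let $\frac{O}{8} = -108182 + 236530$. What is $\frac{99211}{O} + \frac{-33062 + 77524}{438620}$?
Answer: $\frac{22292199757}{112591999520} \approx 0.19799$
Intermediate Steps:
$O = 1026784$ ($O = 8 \left(-108182 + 236530\right) = 8 \cdot 128348 = 1026784$)
$\frac{99211}{O} + \frac{-33062 + 77524}{438620} = \frac{99211}{1026784} + \frac{-33062 + 77524}{438620} = 99211 \cdot \frac{1}{1026784} + 44462 \cdot \frac{1}{438620} = \frac{99211}{1026784} + \frac{22231}{219310} = \frac{22292199757}{112591999520}$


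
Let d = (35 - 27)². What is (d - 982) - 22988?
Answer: -23906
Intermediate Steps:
d = 64 (d = 8² = 64)
(d - 982) - 22988 = (64 - 982) - 22988 = -918 - 22988 = -23906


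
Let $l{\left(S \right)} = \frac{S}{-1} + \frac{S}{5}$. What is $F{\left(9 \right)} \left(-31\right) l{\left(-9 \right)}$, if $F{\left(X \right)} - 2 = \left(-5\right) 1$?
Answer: $\frac{3348}{5} \approx 669.6$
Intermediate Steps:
$F{\left(X \right)} = -3$ ($F{\left(X \right)} = 2 - 5 = -3$)
$l{\left(S \right)} = - \frac{4 S}{5}$ ($l{\left(S \right)} = S \left(-1\right) + S \frac{1}{5} = - S + \frac{S}{5} = - \frac{4 S}{5}$)
$F{\left(9 \right)} \left(-31\right) l{\left(-9 \right)} = \left(-3\right) \left(-31\right) \left(\left(- \frac{4}{5}\right) \left(-9\right)\right) = 93 \cdot \frac{36}{5} = \frac{3348}{5}$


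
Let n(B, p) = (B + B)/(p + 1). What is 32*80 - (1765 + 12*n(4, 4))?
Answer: 3879/5 ≈ 775.80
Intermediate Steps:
n(B, p) = 2*B/(1 + p) (n(B, p) = (2*B)/(1 + p) = 2*B/(1 + p))
32*80 - (1765 + 12*n(4, 4)) = 32*80 - (1765 + 12*(2*4/(1 + 4))) = 2560 - (1765 + 12*(2*4/5)) = 2560 - (1765 + 12*(2*4*(⅕))) = 2560 - (1765 + 12*(8/5)) = 2560 - (1765 + 96/5) = 2560 - 1*8921/5 = 2560 - 8921/5 = 3879/5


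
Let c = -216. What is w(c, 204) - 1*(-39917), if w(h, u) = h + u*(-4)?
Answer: 38885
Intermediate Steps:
w(h, u) = h - 4*u
w(c, 204) - 1*(-39917) = (-216 - 4*204) - 1*(-39917) = (-216 - 816) + 39917 = -1032 + 39917 = 38885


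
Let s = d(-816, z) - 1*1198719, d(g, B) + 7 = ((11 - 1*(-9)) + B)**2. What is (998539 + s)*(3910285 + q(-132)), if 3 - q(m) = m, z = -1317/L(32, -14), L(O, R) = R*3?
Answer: -37852563520055/49 ≈ -7.7250e+11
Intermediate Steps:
L(O, R) = 3*R
z = 439/14 (z = -1317/(3*(-14)) = -1317/(-42) = -1317*(-1/42) = 439/14 ≈ 31.357)
q(m) = 3 - m
d(g, B) = -7 + (20 + B)**2 (d(g, B) = -7 + ((11 - 1*(-9)) + B)**2 = -7 + ((11 + 9) + B)**2 = -7 + (20 + B)**2)
s = -234433335/196 (s = (-7 + (20 + 439/14)**2) - 1*1198719 = (-7 + (719/14)**2) - 1198719 = (-7 + 516961/196) - 1198719 = 515589/196 - 1198719 = -234433335/196 ≈ -1.1961e+6)
(998539 + s)*(3910285 + q(-132)) = (998539 - 234433335/196)*(3910285 + (3 - 1*(-132))) = -38719691*(3910285 + (3 + 132))/196 = -38719691*(3910285 + 135)/196 = -38719691/196*3910420 = -37852563520055/49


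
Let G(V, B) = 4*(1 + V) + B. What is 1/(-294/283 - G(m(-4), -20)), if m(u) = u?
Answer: 283/8762 ≈ 0.032299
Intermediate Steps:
G(V, B) = 4 + B + 4*V (G(V, B) = (4 + 4*V) + B = 4 + B + 4*V)
1/(-294/283 - G(m(-4), -20)) = 1/(-294/283 - (4 - 20 + 4*(-4))) = 1/(-294*1/283 - (4 - 20 - 16)) = 1/(-294/283 - 1*(-32)) = 1/(-294/283 + 32) = 1/(8762/283) = 283/8762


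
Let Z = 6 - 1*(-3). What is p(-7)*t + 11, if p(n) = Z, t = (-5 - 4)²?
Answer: 740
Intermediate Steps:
Z = 9 (Z = 6 + 3 = 9)
t = 81 (t = (-9)² = 81)
p(n) = 9
p(-7)*t + 11 = 9*81 + 11 = 729 + 11 = 740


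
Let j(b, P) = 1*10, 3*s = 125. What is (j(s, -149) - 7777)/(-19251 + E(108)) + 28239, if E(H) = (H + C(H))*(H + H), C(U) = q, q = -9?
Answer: 6691780/237 ≈ 28235.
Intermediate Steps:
s = 125/3 (s = (1/3)*125 = 125/3 ≈ 41.667)
C(U) = -9
E(H) = 2*H*(-9 + H) (E(H) = (H - 9)*(H + H) = (-9 + H)*(2*H) = 2*H*(-9 + H))
j(b, P) = 10
(j(s, -149) - 7777)/(-19251 + E(108)) + 28239 = (10 - 7777)/(-19251 + 2*108*(-9 + 108)) + 28239 = -7767/(-19251 + 2*108*99) + 28239 = -7767/(-19251 + 21384) + 28239 = -7767/2133 + 28239 = -7767*1/2133 + 28239 = -863/237 + 28239 = 6691780/237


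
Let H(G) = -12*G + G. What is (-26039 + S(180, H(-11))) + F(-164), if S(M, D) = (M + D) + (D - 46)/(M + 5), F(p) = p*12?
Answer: -1025107/37 ≈ -27706.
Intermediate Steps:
H(G) = -11*G
F(p) = 12*p
S(M, D) = D + M + (-46 + D)/(5 + M) (S(M, D) = (D + M) + (-46 + D)/(5 + M) = D + M + (-46 + D)/(5 + M))
(-26039 + S(180, H(-11))) + F(-164) = (-26039 + (-46 + 180² + 5*180 + 6*(-11*(-11)) - 11*(-11)*180)/(5 + 180)) + 12*(-164) = (-26039 + (-46 + 32400 + 900 + 6*121 + 121*180)/185) - 1968 = (-26039 + (-46 + 32400 + 900 + 726 + 21780)/185) - 1968 = (-26039 + (1/185)*55760) - 1968 = (-26039 + 11152/37) - 1968 = -952291/37 - 1968 = -1025107/37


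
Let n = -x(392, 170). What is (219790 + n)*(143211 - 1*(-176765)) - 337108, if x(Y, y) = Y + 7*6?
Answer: 70188318348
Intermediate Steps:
x(Y, y) = 42 + Y (x(Y, y) = Y + 42 = 42 + Y)
n = -434 (n = -(42 + 392) = -1*434 = -434)
(219790 + n)*(143211 - 1*(-176765)) - 337108 = (219790 - 434)*(143211 - 1*(-176765)) - 337108 = 219356*(143211 + 176765) - 337108 = 219356*319976 - 337108 = 70188655456 - 337108 = 70188318348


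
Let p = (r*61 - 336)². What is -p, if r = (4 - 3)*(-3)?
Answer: -269361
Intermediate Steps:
r = -3 (r = 1*(-3) = -3)
p = 269361 (p = (-3*61 - 336)² = (-183 - 336)² = (-519)² = 269361)
-p = -1*269361 = -269361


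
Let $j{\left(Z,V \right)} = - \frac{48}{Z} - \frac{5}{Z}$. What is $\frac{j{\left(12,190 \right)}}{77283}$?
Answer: $- \frac{53}{927396} \approx -5.7149 \cdot 10^{-5}$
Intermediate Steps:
$j{\left(Z,V \right)} = - \frac{53}{Z}$
$\frac{j{\left(12,190 \right)}}{77283} = \frac{\left(-53\right) \frac{1}{12}}{77283} = \left(-53\right) \frac{1}{12} \cdot \frac{1}{77283} = \left(- \frac{53}{12}\right) \frac{1}{77283} = - \frac{53}{927396}$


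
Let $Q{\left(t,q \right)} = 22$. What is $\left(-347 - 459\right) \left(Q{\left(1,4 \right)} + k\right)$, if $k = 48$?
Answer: $-56420$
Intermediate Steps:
$\left(-347 - 459\right) \left(Q{\left(1,4 \right)} + k\right) = \left(-347 - 459\right) \left(22 + 48\right) = \left(-806\right) 70 = -56420$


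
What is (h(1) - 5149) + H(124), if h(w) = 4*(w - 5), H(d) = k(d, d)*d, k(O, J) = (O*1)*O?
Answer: 1901459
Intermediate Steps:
k(O, J) = O² (k(O, J) = O*O = O²)
H(d) = d³ (H(d) = d²*d = d³)
h(w) = -20 + 4*w (h(w) = 4*(-5 + w) = -20 + 4*w)
(h(1) - 5149) + H(124) = ((-20 + 4*1) - 5149) + 124³ = ((-20 + 4) - 5149) + 1906624 = (-16 - 5149) + 1906624 = -5165 + 1906624 = 1901459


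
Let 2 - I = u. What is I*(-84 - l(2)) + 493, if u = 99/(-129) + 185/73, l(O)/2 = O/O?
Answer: 34525/73 ≈ 472.95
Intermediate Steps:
l(O) = 2 (l(O) = 2*(O/O) = 2*1 = 2)
u = 5546/3139 (u = 99*(-1/129) + 185*(1/73) = -33/43 + 185/73 = 5546/3139 ≈ 1.7668)
I = 732/3139 (I = 2 - 1*5546/3139 = 2 - 5546/3139 = 732/3139 ≈ 0.23320)
I*(-84 - l(2)) + 493 = 732*(-84 - 1*2)/3139 + 493 = 732*(-84 - 2)/3139 + 493 = (732/3139)*(-86) + 493 = -1464/73 + 493 = 34525/73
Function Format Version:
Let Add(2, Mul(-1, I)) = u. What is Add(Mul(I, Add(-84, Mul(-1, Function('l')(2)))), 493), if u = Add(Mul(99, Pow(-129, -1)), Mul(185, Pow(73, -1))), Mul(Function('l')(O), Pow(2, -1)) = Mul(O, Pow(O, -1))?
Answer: Rational(34525, 73) ≈ 472.95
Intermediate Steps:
Function('l')(O) = 2 (Function('l')(O) = Mul(2, Mul(O, Pow(O, -1))) = Mul(2, 1) = 2)
u = Rational(5546, 3139) (u = Add(Mul(99, Rational(-1, 129)), Mul(185, Rational(1, 73))) = Add(Rational(-33, 43), Rational(185, 73)) = Rational(5546, 3139) ≈ 1.7668)
I = Rational(732, 3139) (I = Add(2, Mul(-1, Rational(5546, 3139))) = Add(2, Rational(-5546, 3139)) = Rational(732, 3139) ≈ 0.23320)
Add(Mul(I, Add(-84, Mul(-1, Function('l')(2)))), 493) = Add(Mul(Rational(732, 3139), Add(-84, Mul(-1, 2))), 493) = Add(Mul(Rational(732, 3139), Add(-84, -2)), 493) = Add(Mul(Rational(732, 3139), -86), 493) = Add(Rational(-1464, 73), 493) = Rational(34525, 73)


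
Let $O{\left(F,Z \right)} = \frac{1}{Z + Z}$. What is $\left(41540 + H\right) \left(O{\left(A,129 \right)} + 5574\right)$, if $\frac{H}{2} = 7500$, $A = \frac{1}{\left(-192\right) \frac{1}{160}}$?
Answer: $\frac{40654889110}{129} \approx 3.1515 \cdot 10^{8}$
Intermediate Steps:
$A = - \frac{5}{6}$ ($A = \frac{1}{\left(-192\right) \frac{1}{160}} = \frac{1}{- \frac{6}{5}} = - \frac{5}{6} \approx -0.83333$)
$H = 15000$ ($H = 2 \cdot 7500 = 15000$)
$O{\left(F,Z \right)} = \frac{1}{2 Z}$
$\left(41540 + H\right) \left(O{\left(A,129 \right)} + 5574\right) = \left(41540 + 15000\right) \left(\frac{1}{2 \cdot 129} + 5574\right) = 56540 \left(\frac{1}{2} \cdot \frac{1}{129} + 5574\right) = 56540 \left(\frac{1}{258} + 5574\right) = 56540 \cdot \frac{1438093}{258} = \frac{40654889110}{129}$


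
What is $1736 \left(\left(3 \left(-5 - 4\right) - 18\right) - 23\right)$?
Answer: $-118048$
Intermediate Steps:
$1736 \left(\left(3 \left(-5 - 4\right) - 18\right) - 23\right) = 1736 \left(\left(3 \left(-9\right) - 18\right) - 23\right) = 1736 \left(\left(-27 - 18\right) - 23\right) = 1736 \left(-45 - 23\right) = 1736 \left(-68\right) = -118048$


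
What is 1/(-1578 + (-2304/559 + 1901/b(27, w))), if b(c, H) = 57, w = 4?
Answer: -31863/49348483 ≈ -0.00064567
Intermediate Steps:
1/(-1578 + (-2304/559 + 1901/b(27, w))) = 1/(-1578 + (-2304/559 + 1901/57)) = 1/(-1578 + 931331/31863) = 1/(-49348483/31863) = -31863/49348483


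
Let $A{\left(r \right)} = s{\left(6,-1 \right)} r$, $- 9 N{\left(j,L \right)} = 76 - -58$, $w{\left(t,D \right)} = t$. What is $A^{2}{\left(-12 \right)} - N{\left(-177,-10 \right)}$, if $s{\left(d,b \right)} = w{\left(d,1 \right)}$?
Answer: $\frac{46790}{9} \approx 5198.9$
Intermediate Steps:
$N{\left(j,L \right)} = - \frac{134}{9}$ ($N{\left(j,L \right)} = - \frac{76 - -58}{9} = - \frac{76 + 58}{9} = \left(- \frac{1}{9}\right) 134 = - \frac{134}{9}$)
$s{\left(d,b \right)} = d$
$A{\left(r \right)} = 6 r$
$A^{2}{\left(-12 \right)} - N{\left(-177,-10 \right)} = \left(6 \left(-12\right)\right)^{2} - - \frac{134}{9} = \left(-72\right)^{2} + \frac{134}{9} = 5184 + \frac{134}{9} = \frac{46790}{9}$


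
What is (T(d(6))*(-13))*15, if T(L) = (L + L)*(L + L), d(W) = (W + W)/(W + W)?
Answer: -780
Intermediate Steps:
d(W) = 1 (d(W) = (2*W)/((2*W)) = (2*W)*(1/(2*W)) = 1)
T(L) = 4*L² (T(L) = (2*L)*(2*L) = 4*L²)
(T(d(6))*(-13))*15 = ((4*1²)*(-13))*15 = ((4*1)*(-13))*15 = (4*(-13))*15 = -52*15 = -780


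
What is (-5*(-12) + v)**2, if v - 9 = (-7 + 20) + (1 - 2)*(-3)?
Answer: 7225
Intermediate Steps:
v = 25 (v = 9 + ((-7 + 20) + (1 - 2)*(-3)) = 9 + (13 - 1*(-3)) = 9 + (13 + 3) = 9 + 16 = 25)
(-5*(-12) + v)**2 = (-5*(-12) + 25)**2 = (60 + 25)**2 = 85**2 = 7225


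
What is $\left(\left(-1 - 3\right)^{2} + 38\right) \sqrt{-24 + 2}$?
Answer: $54 i \sqrt{22} \approx 253.28 i$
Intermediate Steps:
$\left(\left(-1 - 3\right)^{2} + 38\right) \sqrt{-24 + 2} = \left(\left(-4\right)^{2} + 38\right) \sqrt{-22} = \left(16 + 38\right) i \sqrt{22} = 54 i \sqrt{22}$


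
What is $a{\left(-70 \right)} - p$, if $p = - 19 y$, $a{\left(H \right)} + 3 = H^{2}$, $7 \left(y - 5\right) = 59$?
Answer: $\frac{36065}{7} \approx 5152.1$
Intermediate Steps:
$y = \frac{94}{7}$ ($y = 5 + \frac{1}{7} \cdot 59 = 5 + \frac{59}{7} = \frac{94}{7} \approx 13.429$)
$a{\left(H \right)} = -3 + H^{2}$
$p = - \frac{1786}{7}$ ($p = \left(-19\right) \frac{94}{7} = - \frac{1786}{7} \approx -255.14$)
$a{\left(-70 \right)} - p = \left(-3 + \left(-70\right)^{2}\right) - - \frac{1786}{7} = \left(-3 + 4900\right) + \frac{1786}{7} = 4897 + \frac{1786}{7} = \frac{36065}{7}$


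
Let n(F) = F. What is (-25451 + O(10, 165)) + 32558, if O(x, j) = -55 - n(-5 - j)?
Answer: 7222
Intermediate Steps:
O(x, j) = -50 + j (O(x, j) = -55 - (-5 - j) = -55 + (5 + j) = -50 + j)
(-25451 + O(10, 165)) + 32558 = (-25451 + (-50 + 165)) + 32558 = (-25451 + 115) + 32558 = -25336 + 32558 = 7222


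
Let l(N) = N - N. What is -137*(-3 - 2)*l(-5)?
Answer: 0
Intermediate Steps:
l(N) = 0
-137*(-3 - 2)*l(-5) = -137*(-3 - 2)*0 = -(-685)*0 = -137*0 = 0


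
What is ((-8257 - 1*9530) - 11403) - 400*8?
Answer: -32390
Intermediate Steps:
((-8257 - 1*9530) - 11403) - 400*8 = ((-8257 - 9530) - 11403) - 3200 = (-17787 - 11403) - 3200 = -29190 - 3200 = -32390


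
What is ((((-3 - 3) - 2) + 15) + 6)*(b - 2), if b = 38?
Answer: 468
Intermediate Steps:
((((-3 - 3) - 2) + 15) + 6)*(b - 2) = ((((-3 - 3) - 2) + 15) + 6)*(38 - 2) = (((-6 - 2) + 15) + 6)*36 = ((-8 + 15) + 6)*36 = (7 + 6)*36 = 13*36 = 468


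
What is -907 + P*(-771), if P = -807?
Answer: 621290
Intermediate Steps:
-907 + P*(-771) = -907 - 807*(-771) = -907 + 622197 = 621290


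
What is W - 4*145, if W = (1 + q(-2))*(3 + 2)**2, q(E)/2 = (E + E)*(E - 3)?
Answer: 445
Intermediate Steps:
q(E) = 4*E*(-3 + E) (q(E) = 2*((E + E)*(E - 3)) = 2*((2*E)*(-3 + E)) = 2*(2*E*(-3 + E)) = 4*E*(-3 + E))
W = 1025 (W = (1 + 4*(-2)*(-3 - 2))*(3 + 2)**2 = (1 + 4*(-2)*(-5))*5**2 = (1 + 40)*25 = 41*25 = 1025)
W - 4*145 = 1025 - 4*145 = 1025 - 580 = 445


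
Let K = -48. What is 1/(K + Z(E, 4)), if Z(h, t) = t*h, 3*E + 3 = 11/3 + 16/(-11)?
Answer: -99/4856 ≈ -0.020387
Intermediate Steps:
E = -26/99 (E = -1 + (11/3 + 16/(-11))/3 = -1 + (11*(⅓) + 16*(-1/11))/3 = -1 + (11/3 - 16/11)/3 = -1 + (⅓)*(73/33) = -1 + 73/99 = -26/99 ≈ -0.26263)
Z(h, t) = h*t
1/(K + Z(E, 4)) = 1/(-48 - 26/99*4) = 1/(-48 - 104/99) = 1/(-4856/99) = -99/4856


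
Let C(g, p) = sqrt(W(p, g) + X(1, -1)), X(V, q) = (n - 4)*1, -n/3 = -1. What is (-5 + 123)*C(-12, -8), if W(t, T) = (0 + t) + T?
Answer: 118*I*sqrt(21) ≈ 540.74*I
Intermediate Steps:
n = 3 (n = -3*(-1) = 3)
W(t, T) = T + t (W(t, T) = t + T = T + t)
X(V, q) = -1 (X(V, q) = (3 - 4)*1 = -1*1 = -1)
C(g, p) = sqrt(-1 + g + p) (C(g, p) = sqrt((g + p) - 1) = sqrt(-1 + g + p))
(-5 + 123)*C(-12, -8) = (-5 + 123)*sqrt(-1 - 12 - 8) = 118*sqrt(-21) = 118*(I*sqrt(21)) = 118*I*sqrt(21)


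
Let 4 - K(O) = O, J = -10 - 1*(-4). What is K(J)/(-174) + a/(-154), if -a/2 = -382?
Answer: -33619/6699 ≈ -5.0185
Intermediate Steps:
a = 764 (a = -2*(-382) = 764)
J = -6 (J = -10 + 4 = -6)
K(O) = 4 - O
K(J)/(-174) + a/(-154) = (4 - 1*(-6))/(-174) + 764/(-154) = (4 + 6)*(-1/174) + 764*(-1/154) = 10*(-1/174) - 382/77 = -5/87 - 382/77 = -33619/6699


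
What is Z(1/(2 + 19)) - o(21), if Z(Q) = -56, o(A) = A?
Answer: -77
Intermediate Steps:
Z(1/(2 + 19)) - o(21) = -56 - 1*21 = -56 - 21 = -77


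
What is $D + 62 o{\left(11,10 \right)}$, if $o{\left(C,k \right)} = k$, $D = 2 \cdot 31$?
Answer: $682$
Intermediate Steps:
$D = 62$
$D + 62 o{\left(11,10 \right)} = 62 + 62 \cdot 10 = 62 + 620 = 682$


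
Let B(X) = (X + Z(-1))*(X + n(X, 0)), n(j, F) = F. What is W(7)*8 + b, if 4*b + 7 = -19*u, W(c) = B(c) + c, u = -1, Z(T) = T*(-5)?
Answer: 731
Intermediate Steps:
Z(T) = -5*T
B(X) = X*(5 + X) (B(X) = (X - 5*(-1))*(X + 0) = (X + 5)*X = (5 + X)*X = X*(5 + X))
W(c) = c + c*(5 + c) (W(c) = c*(5 + c) + c = c + c*(5 + c))
b = 3 (b = -7/4 + (-19*(-1))/4 = -7/4 + (¼)*19 = -7/4 + 19/4 = 3)
W(7)*8 + b = (7*(6 + 7))*8 + 3 = (7*13)*8 + 3 = 91*8 + 3 = 728 + 3 = 731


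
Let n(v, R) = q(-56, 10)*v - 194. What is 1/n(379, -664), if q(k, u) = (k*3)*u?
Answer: -1/636914 ≈ -1.5701e-6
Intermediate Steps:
q(k, u) = 3*k*u (q(k, u) = (3*k)*u = 3*k*u)
n(v, R) = -194 - 1680*v (n(v, R) = (3*(-56)*10)*v - 194 = -1680*v - 194 = -194 - 1680*v)
1/n(379, -664) = 1/(-194 - 1680*379) = 1/(-194 - 636720) = 1/(-636914) = -1/636914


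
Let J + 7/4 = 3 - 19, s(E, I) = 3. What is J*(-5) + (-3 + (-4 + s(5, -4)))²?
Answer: 419/4 ≈ 104.75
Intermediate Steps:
J = -71/4 (J = -7/4 + (3 - 19) = -7/4 - 16 = -71/4 ≈ -17.750)
J*(-5) + (-3 + (-4 + s(5, -4)))² = -71/4*(-5) + (-3 + (-4 + 3))² = 355/4 + (-3 - 1)² = 355/4 + (-4)² = 355/4 + 16 = 419/4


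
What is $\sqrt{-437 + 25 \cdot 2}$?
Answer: $3 i \sqrt{43} \approx 19.672 i$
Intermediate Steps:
$\sqrt{-437 + 25 \cdot 2} = \sqrt{-437 + 50} = \sqrt{-387} = 3 i \sqrt{43}$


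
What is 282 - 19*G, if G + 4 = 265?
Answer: -4677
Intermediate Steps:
G = 261 (G = -4 + 265 = 261)
282 - 19*G = 282 - 19*261 = 282 - 4959 = -4677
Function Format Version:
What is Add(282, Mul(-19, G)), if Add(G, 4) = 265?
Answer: -4677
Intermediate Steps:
G = 261 (G = Add(-4, 265) = 261)
Add(282, Mul(-19, G)) = Add(282, Mul(-19, 261)) = Add(282, -4959) = -4677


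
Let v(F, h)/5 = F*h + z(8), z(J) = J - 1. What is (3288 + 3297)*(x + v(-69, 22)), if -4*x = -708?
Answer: -48584130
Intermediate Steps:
x = 177 (x = -¼*(-708) = 177)
z(J) = -1 + J
v(F, h) = 35 + 5*F*h (v(F, h) = 5*(F*h + (-1 + 8)) = 5*(F*h + 7) = 5*(7 + F*h) = 35 + 5*F*h)
(3288 + 3297)*(x + v(-69, 22)) = (3288 + 3297)*(177 + (35 + 5*(-69)*22)) = 6585*(177 + (35 - 7590)) = 6585*(177 - 7555) = 6585*(-7378) = -48584130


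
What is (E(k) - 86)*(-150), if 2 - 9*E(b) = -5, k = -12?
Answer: 38350/3 ≈ 12783.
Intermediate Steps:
E(b) = 7/9 (E(b) = 2/9 - 1/9*(-5) = 2/9 + 5/9 = 7/9)
(E(k) - 86)*(-150) = (7/9 - 86)*(-150) = -767/9*(-150) = 38350/3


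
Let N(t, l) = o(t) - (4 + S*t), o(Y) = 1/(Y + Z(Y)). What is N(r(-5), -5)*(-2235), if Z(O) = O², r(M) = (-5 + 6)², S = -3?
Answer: 2235/2 ≈ 1117.5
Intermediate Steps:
r(M) = 1 (r(M) = 1² = 1)
o(Y) = 1/(Y + Y²)
N(t, l) = -4 + 3*t + 1/(t*(1 + t)) (N(t, l) = 1/(t*(1 + t)) - (4 - 3*t) = 1/(t*(1 + t)) + (-4 + 3*t) = -4 + 3*t + 1/(t*(1 + t)))
N(r(-5), -5)*(-2235) = ((1 + 1*(1 + 1)*(-4 + 3*1))/(1*(1 + 1)))*(-2235) = (1*(1 + 1*2*(-4 + 3))/2)*(-2235) = (1*(½)*(1 + 1*2*(-1)))*(-2235) = (1*(½)*(1 - 2))*(-2235) = (1*(½)*(-1))*(-2235) = -½*(-2235) = 2235/2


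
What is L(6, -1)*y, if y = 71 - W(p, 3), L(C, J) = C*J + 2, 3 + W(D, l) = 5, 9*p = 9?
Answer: -276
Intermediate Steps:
p = 1 (p = (⅑)*9 = 1)
W(D, l) = 2 (W(D, l) = -3 + 5 = 2)
L(C, J) = 2 + C*J
y = 69 (y = 71 - 1*2 = 71 - 2 = 69)
L(6, -1)*y = (2 + 6*(-1))*69 = (2 - 6)*69 = -4*69 = -276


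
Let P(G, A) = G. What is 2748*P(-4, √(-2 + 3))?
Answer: -10992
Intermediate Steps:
2748*P(-4, √(-2 + 3)) = 2748*(-4) = -10992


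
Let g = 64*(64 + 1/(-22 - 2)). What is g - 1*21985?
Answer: -53675/3 ≈ -17892.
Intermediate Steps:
g = 12280/3 (g = 64*(64 + 1/(-24)) = 64*(64 - 1/24) = 64*(1535/24) = 12280/3 ≈ 4093.3)
g - 1*21985 = 12280/3 - 1*21985 = 12280/3 - 21985 = -53675/3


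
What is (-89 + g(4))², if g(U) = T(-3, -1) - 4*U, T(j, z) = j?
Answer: 11664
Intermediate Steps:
g(U) = -3 - 4*U
(-89 + g(4))² = (-89 + (-3 - 4*4))² = (-89 + (-3 - 16))² = (-89 - 19)² = (-108)² = 11664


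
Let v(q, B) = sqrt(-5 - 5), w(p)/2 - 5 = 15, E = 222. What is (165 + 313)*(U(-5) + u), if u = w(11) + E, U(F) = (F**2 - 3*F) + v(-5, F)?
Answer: 144356 + 478*I*sqrt(10) ≈ 1.4436e+5 + 1511.6*I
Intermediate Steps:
w(p) = 40 (w(p) = 10 + 2*15 = 10 + 30 = 40)
v(q, B) = I*sqrt(10) (v(q, B) = sqrt(-10) = I*sqrt(10))
U(F) = F**2 - 3*F + I*sqrt(10) (U(F) = (F**2 - 3*F) + I*sqrt(10) = F**2 - 3*F + I*sqrt(10))
u = 262 (u = 40 + 222 = 262)
(165 + 313)*(U(-5) + u) = (165 + 313)*(((-5)**2 - 3*(-5) + I*sqrt(10)) + 262) = 478*((25 + 15 + I*sqrt(10)) + 262) = 478*((40 + I*sqrt(10)) + 262) = 478*(302 + I*sqrt(10)) = 144356 + 478*I*sqrt(10)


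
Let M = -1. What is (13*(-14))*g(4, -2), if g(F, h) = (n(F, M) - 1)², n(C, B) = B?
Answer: -728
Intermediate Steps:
g(F, h) = 4 (g(F, h) = (-1 - 1)² = (-2)² = 4)
(13*(-14))*g(4, -2) = (13*(-14))*4 = -182*4 = -728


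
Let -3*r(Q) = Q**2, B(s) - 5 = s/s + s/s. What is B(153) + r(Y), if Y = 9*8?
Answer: -1721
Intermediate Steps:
Y = 72
B(s) = 7 (B(s) = 5 + (s/s + s/s) = 5 + (1 + 1) = 5 + 2 = 7)
r(Q) = -Q**2/3
B(153) + r(Y) = 7 - 1/3*72**2 = 7 - 1/3*5184 = 7 - 1728 = -1721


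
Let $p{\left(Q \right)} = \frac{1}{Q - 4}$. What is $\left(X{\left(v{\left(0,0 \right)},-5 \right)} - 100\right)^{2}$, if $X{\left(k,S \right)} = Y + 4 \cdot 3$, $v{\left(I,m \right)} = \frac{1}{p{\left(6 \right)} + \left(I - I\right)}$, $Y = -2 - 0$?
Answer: $8100$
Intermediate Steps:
$p{\left(Q \right)} = \frac{1}{-4 + Q}$
$Y = -2$ ($Y = -2 + 0 = -2$)
$v{\left(I,m \right)} = 2$ ($v{\left(I,m \right)} = \frac{1}{\frac{1}{-4 + 6} + \left(I - I\right)} = \frac{1}{\frac{1}{2} + 0} = \frac{1}{\frac{1}{2}} = 2$)
$X{\left(k,S \right)} = 10$ ($X{\left(k,S \right)} = -2 + 4 \cdot 3 = -2 + 12 = 10$)
$\left(X{\left(v{\left(0,0 \right)},-5 \right)} - 100\right)^{2} = \left(10 - 100\right)^{2} = \left(-90\right)^{2} = 8100$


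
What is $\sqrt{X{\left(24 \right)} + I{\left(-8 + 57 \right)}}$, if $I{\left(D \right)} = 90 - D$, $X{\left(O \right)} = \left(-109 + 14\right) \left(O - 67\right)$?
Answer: $\sqrt{4126} \approx 64.234$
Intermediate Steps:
$X{\left(O \right)} = 6365 - 95 O$ ($X{\left(O \right)} = - 95 \left(-67 + O\right) = 6365 - 95 O$)
$\sqrt{X{\left(24 \right)} + I{\left(-8 + 57 \right)}} = \sqrt{\left(6365 - 2280\right) + \left(90 - \left(-8 + 57\right)\right)} = \sqrt{\left(6365 - 2280\right) + \left(90 - 49\right)} = \sqrt{4085 + \left(90 - 49\right)} = \sqrt{4085 + 41} = \sqrt{4126}$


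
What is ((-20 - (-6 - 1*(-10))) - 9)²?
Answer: 1089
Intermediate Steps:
((-20 - (-6 - 1*(-10))) - 9)² = ((-20 - (-6 + 10)) - 9)² = ((-20 - 1*4) - 9)² = ((-20 - 4) - 9)² = (-24 - 9)² = (-33)² = 1089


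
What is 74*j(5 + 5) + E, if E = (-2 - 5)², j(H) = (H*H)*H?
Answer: 74049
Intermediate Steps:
j(H) = H³ (j(H) = H²*H = H³)
E = 49 (E = (-7)² = 49)
74*j(5 + 5) + E = 74*(5 + 5)³ + 49 = 74*10³ + 49 = 74*1000 + 49 = 74000 + 49 = 74049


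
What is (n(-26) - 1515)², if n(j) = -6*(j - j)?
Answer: 2295225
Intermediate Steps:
n(j) = 0 (n(j) = -6*0 = 0)
(n(-26) - 1515)² = (0 - 1515)² = (-1515)² = 2295225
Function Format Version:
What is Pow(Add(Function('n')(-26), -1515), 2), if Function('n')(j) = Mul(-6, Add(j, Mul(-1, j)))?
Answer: 2295225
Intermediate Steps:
Function('n')(j) = 0 (Function('n')(j) = Mul(-6, 0) = 0)
Pow(Add(Function('n')(-26), -1515), 2) = Pow(Add(0, -1515), 2) = Pow(-1515, 2) = 2295225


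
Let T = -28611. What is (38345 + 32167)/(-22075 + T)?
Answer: -35256/25343 ≈ -1.3912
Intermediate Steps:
(38345 + 32167)/(-22075 + T) = (38345 + 32167)/(-22075 - 28611) = 70512/(-50686) = 70512*(-1/50686) = -35256/25343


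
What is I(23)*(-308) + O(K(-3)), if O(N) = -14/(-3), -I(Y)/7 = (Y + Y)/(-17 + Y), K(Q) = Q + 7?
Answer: 16534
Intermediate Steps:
K(Q) = 7 + Q
I(Y) = -14*Y/(-17 + Y) (I(Y) = -7*(Y + Y)/(-17 + Y) = -7*2*Y/(-17 + Y) = -14*Y/(-17 + Y))
O(N) = 14/3 (O(N) = -14*(-⅓) = 14/3)
I(23)*(-308) + O(K(-3)) = -14*23/(-17 + 23)*(-308) + 14/3 = -14*23/6*(-308) + 14/3 = -14*23*⅙*(-308) + 14/3 = -161/3*(-308) + 14/3 = 49588/3 + 14/3 = 16534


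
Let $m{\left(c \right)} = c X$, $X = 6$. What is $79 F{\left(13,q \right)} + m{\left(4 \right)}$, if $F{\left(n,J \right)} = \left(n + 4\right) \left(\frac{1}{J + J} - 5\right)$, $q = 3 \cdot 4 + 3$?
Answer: $- \frac{199387}{30} \approx -6646.2$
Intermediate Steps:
$q = 15$ ($q = 12 + 3 = 15$)
$F{\left(n,J \right)} = \left(-5 + \frac{1}{2 J}\right) \left(4 + n\right)$ ($F{\left(n,J \right)} = \left(4 + n\right) \left(\frac{1}{2 J} - 5\right) = \left(4 + n\right) \left(-5 + \frac{1}{2 J}\right) = \left(-5 + \frac{1}{2 J}\right) \left(4 + n\right)$)
$m{\left(c \right)} = 6 c$ ($m{\left(c \right)} = c 6 = 6 c$)
$79 F{\left(13,q \right)} + m{\left(4 \right)} = 79 \frac{4 + 13 - 150 \left(4 + 13\right)}{2 \cdot 15} + 6 \cdot 4 = 79 \cdot \frac{1}{2} \cdot \frac{1}{15} \left(4 + 13 - 150 \cdot 17\right) + 24 = 79 \cdot \frac{1}{2} \cdot \frac{1}{15} \left(4 + 13 - 2550\right) + 24 = 79 \cdot \frac{1}{2} \cdot \frac{1}{15} \left(-2533\right) + 24 = 79 \left(- \frac{2533}{30}\right) + 24 = - \frac{200107}{30} + 24 = - \frac{199387}{30}$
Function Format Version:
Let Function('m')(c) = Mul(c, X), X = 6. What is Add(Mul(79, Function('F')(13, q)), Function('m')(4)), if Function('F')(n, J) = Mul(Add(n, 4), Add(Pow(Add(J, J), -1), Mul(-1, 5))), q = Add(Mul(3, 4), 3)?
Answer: Rational(-199387, 30) ≈ -6646.2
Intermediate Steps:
q = 15 (q = Add(12, 3) = 15)
Function('F')(n, J) = Mul(Add(-5, Mul(Rational(1, 2), Pow(J, -1))), Add(4, n)) (Function('F')(n, J) = Mul(Add(4, n), Add(Pow(Mul(2, J), -1), -5)) = Mul(Add(4, n), Add(Mul(Rational(1, 2), Pow(J, -1)), -5)) = Mul(Add(4, n), Add(-5, Mul(Rational(1, 2), Pow(J, -1)))) = Mul(Add(-5, Mul(Rational(1, 2), Pow(J, -1))), Add(4, n)))
Function('m')(c) = Mul(6, c) (Function('m')(c) = Mul(c, 6) = Mul(6, c))
Add(Mul(79, Function('F')(13, q)), Function('m')(4)) = Add(Mul(79, Mul(Rational(1, 2), Pow(15, -1), Add(4, 13, Mul(-10, 15, Add(4, 13))))), Mul(6, 4)) = Add(Mul(79, Mul(Rational(1, 2), Rational(1, 15), Add(4, 13, Mul(-10, 15, 17)))), 24) = Add(Mul(79, Mul(Rational(1, 2), Rational(1, 15), Add(4, 13, -2550))), 24) = Add(Mul(79, Mul(Rational(1, 2), Rational(1, 15), -2533)), 24) = Add(Mul(79, Rational(-2533, 30)), 24) = Add(Rational(-200107, 30), 24) = Rational(-199387, 30)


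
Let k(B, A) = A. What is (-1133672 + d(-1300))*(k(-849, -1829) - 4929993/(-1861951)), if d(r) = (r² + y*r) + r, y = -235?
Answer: -2926292917347808/1861951 ≈ -1.5716e+9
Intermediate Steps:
d(r) = r² - 234*r (d(r) = (r² - 235*r) + r = r² - 234*r)
(-1133672 + d(-1300))*(k(-849, -1829) - 4929993/(-1861951)) = (-1133672 - 1300*(-234 - 1300))*(-1829 - 4929993/(-1861951)) = (-1133672 - 1300*(-1534))*(-1829 - 4929993*(-1/1861951)) = (-1133672 + 1994200)*(-1829 + 4929993/1861951) = 860528*(-3400578386/1861951) = -2926292917347808/1861951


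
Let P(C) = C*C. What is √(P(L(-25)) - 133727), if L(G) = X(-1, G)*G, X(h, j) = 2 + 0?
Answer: I*√131227 ≈ 362.25*I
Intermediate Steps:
X(h, j) = 2
L(G) = 2*G
P(C) = C²
√(P(L(-25)) - 133727) = √((2*(-25))² - 133727) = √((-50)² - 133727) = √(2500 - 133727) = √(-131227) = I*√131227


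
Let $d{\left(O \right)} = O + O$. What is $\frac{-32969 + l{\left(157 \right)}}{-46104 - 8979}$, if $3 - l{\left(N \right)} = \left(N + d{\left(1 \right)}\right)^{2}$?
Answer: $\frac{8321}{7869} \approx 1.0574$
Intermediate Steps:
$d{\left(O \right)} = 2 O$
$l{\left(N \right)} = 3 - \left(2 + N\right)^{2}$ ($l{\left(N \right)} = 3 - \left(N + 2 \cdot 1\right)^{2} = 3 - \left(N + 2\right)^{2} = 3 - \left(2 + N\right)^{2}$)
$\frac{-32969 + l{\left(157 \right)}}{-46104 - 8979} = \frac{-32969 + \left(3 - \left(2 + 157\right)^{2}\right)}{-46104 - 8979} = \frac{-32969 + \left(3 - 159^{2}\right)}{-55083} = \left(-32969 + \left(3 - 25281\right)\right) \left(- \frac{1}{55083}\right) = \left(-32969 - 25278\right) \left(- \frac{1}{55083}\right) = \left(-58247\right) \left(- \frac{1}{55083}\right) = \frac{8321}{7869}$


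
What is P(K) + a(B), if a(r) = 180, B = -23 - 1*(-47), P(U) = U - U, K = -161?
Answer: 180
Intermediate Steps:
P(U) = 0
B = 24 (B = -23 + 47 = 24)
P(K) + a(B) = 0 + 180 = 180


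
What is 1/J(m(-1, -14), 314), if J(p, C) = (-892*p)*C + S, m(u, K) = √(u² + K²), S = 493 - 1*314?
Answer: -179/15454509653527 - 280088*√197/15454509653527 ≈ -2.5439e-7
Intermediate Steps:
S = 179 (S = 493 - 314 = 179)
m(u, K) = √(K² + u²)
J(p, C) = 179 - 892*C*p (J(p, C) = (-892*p)*C + 179 = -892*C*p + 179 = 179 - 892*C*p)
1/J(m(-1, -14), 314) = 1/(179 - 892*314*√((-14)² + (-1)²)) = 1/(179 - 892*314*√(196 + 1)) = 1/(179 - 892*314*√197) = 1/(179 - 280088*√197)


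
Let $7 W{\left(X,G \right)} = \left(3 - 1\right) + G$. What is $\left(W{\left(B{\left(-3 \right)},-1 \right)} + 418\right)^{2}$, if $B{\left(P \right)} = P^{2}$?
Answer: $\frac{8567329}{49} \approx 1.7484 \cdot 10^{5}$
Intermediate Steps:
$W{\left(X,G \right)} = \frac{2}{7} + \frac{G}{7}$ ($W{\left(X,G \right)} = \frac{\left(3 - 1\right) + G}{7} = \frac{2 + G}{7} = \frac{2}{7} + \frac{G}{7}$)
$\left(W{\left(B{\left(-3 \right)},-1 \right)} + 418\right)^{2} = \left(\left(\frac{2}{7} + \frac{1}{7} \left(-1\right)\right) + 418\right)^{2} = \left(\left(\frac{2}{7} - \frac{1}{7}\right) + 418\right)^{2} = \left(\frac{1}{7} + 418\right)^{2} = \left(\frac{2927}{7}\right)^{2} = \frac{8567329}{49}$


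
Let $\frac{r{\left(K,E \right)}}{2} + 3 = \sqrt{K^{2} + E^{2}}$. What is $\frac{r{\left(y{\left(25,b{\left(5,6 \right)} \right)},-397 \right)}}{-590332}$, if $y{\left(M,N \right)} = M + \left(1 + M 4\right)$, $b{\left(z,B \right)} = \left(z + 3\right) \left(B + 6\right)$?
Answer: $\frac{3}{295166} - \frac{\sqrt{173485}}{295166} \approx -0.001401$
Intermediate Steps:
$b{\left(z,B \right)} = \left(3 + z\right) \left(6 + B\right)$
$y{\left(M,N \right)} = 1 + 5 M$ ($y{\left(M,N \right)} = M + \left(1 + 4 M\right) = 1 + 5 M$)
$r{\left(K,E \right)} = -6 + 2 \sqrt{E^{2} + K^{2}}$ ($r{\left(K,E \right)} = -6 + 2 \sqrt{K^{2} + E^{2}} = -6 + 2 \sqrt{E^{2} + K^{2}}$)
$\frac{r{\left(y{\left(25,b{\left(5,6 \right)} \right)},-397 \right)}}{-590332} = \frac{-6 + 2 \sqrt{\left(-397\right)^{2} + \left(1 + 5 \cdot 25\right)^{2}}}{-590332} = \left(-6 + 2 \sqrt{157609 + \left(1 + 125\right)^{2}}\right) \left(- \frac{1}{590332}\right) = \left(-6 + 2 \sqrt{157609 + 126^{2}}\right) \left(- \frac{1}{590332}\right) = \left(-6 + 2 \sqrt{157609 + 15876}\right) \left(- \frac{1}{590332}\right) = \left(-6 + 2 \sqrt{173485}\right) \left(- \frac{1}{590332}\right) = \frac{3}{295166} - \frac{\sqrt{173485}}{295166}$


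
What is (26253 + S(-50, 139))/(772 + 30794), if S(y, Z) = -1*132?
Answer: 8707/10522 ≈ 0.82750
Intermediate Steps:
S(y, Z) = -132
(26253 + S(-50, 139))/(772 + 30794) = (26253 - 132)/(772 + 30794) = 26121/31566 = 26121*(1/31566) = 8707/10522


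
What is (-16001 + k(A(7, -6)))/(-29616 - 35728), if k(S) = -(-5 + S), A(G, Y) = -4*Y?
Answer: 4005/16336 ≈ 0.24516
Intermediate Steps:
k(S) = 5 - S
(-16001 + k(A(7, -6)))/(-29616 - 35728) = (-16001 + (5 - (-4)*(-6)))/(-29616 - 35728) = (-16001 + (5 - 1*24))/(-65344) = (-16001 + (5 - 24))*(-1/65344) = (-16001 - 19)*(-1/65344) = -16020*(-1/65344) = 4005/16336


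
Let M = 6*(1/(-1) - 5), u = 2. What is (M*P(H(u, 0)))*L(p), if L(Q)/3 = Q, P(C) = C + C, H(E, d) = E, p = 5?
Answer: -2160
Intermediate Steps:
P(C) = 2*C
L(Q) = 3*Q
M = -36 (M = 6*(-1 - 5) = 6*(-6) = -36)
(M*P(H(u, 0)))*L(p) = (-72*2)*(3*5) = -36*4*15 = -144*15 = -2160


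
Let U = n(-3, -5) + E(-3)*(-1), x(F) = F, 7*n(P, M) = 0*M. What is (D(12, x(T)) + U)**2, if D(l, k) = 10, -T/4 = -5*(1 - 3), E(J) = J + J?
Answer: 256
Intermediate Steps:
n(P, M) = 0 (n(P, M) = (0*M)/7 = (1/7)*0 = 0)
E(J) = 2*J
T = -40 (T = -(-20)*(1 - 3) = -(-20)*(-2) = -4*10 = -40)
U = 6 (U = 0 + (2*(-3))*(-1) = 0 - 6*(-1) = 0 + 6 = 6)
(D(12, x(T)) + U)**2 = (10 + 6)**2 = 16**2 = 256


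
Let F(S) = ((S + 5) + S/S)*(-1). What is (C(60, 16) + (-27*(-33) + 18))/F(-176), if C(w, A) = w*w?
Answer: 4509/170 ≈ 26.524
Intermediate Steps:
C(w, A) = w²
F(S) = -6 - S (F(S) = ((5 + S) + 1)*(-1) = (6 + S)*(-1) = -6 - S)
(C(60, 16) + (-27*(-33) + 18))/F(-176) = (60² + (-27*(-33) + 18))/(-6 - 1*(-176)) = (3600 + (891 + 18))/(-6 + 176) = (3600 + 909)/170 = 4509*(1/170) = 4509/170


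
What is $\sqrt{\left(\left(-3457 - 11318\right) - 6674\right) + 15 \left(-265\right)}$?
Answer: $4 i \sqrt{1589} \approx 159.45 i$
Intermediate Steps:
$\sqrt{\left(\left(-3457 - 11318\right) - 6674\right) + 15 \left(-265\right)} = \sqrt{\left(-14775 - 6674\right) - 3975} = \sqrt{-21449 - 3975} = \sqrt{-25424} = 4 i \sqrt{1589}$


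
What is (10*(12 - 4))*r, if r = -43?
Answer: -3440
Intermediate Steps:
(10*(12 - 4))*r = (10*(12 - 4))*(-43) = (10*8)*(-43) = 80*(-43) = -3440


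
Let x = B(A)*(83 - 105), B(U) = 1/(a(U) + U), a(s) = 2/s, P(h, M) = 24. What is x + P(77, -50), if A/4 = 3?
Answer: 1620/73 ≈ 22.192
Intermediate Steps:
A = 12 (A = 4*3 = 12)
B(U) = 1/(U + 2/U) (B(U) = 1/(2/U + U) = 1/(U + 2/U))
x = -132/73 (x = (12/(2 + 12**2))*(83 - 105) = (12/(2 + 144))*(-22) = (12/146)*(-22) = (12*(1/146))*(-22) = (6/73)*(-22) = -132/73 ≈ -1.8082)
x + P(77, -50) = -132/73 + 24 = 1620/73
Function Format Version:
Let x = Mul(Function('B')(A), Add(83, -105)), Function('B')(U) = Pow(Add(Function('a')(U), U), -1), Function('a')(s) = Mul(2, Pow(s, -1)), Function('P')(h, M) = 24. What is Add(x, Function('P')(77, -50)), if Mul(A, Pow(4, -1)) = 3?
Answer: Rational(1620, 73) ≈ 22.192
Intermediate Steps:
A = 12 (A = Mul(4, 3) = 12)
Function('B')(U) = Pow(Add(U, Mul(2, Pow(U, -1))), -1) (Function('B')(U) = Pow(Add(Mul(2, Pow(U, -1)), U), -1) = Pow(Add(U, Mul(2, Pow(U, -1))), -1))
x = Rational(-132, 73) (x = Mul(Mul(12, Pow(Add(2, Pow(12, 2)), -1)), Add(83, -105)) = Mul(Mul(12, Pow(Add(2, 144), -1)), -22) = Mul(Mul(12, Pow(146, -1)), -22) = Mul(Mul(12, Rational(1, 146)), -22) = Mul(Rational(6, 73), -22) = Rational(-132, 73) ≈ -1.8082)
Add(x, Function('P')(77, -50)) = Add(Rational(-132, 73), 24) = Rational(1620, 73)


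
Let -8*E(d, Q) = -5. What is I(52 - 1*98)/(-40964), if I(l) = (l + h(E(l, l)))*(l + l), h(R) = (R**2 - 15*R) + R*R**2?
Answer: -644621/5243392 ≈ -0.12294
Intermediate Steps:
E(d, Q) = 5/8 (E(d, Q) = -1/8*(-5) = 5/8)
h(R) = R**2 + R**3 - 15*R (h(R) = (R**2 - 15*R) + R**3 = R**2 + R**3 - 15*R)
I(l) = 2*l*(-4475/512 + l) (I(l) = (l + 5*(-15 + 5/8 + (5/8)**2)/8)*(l + l) = (l + 5*(-15 + 5/8 + 25/64)/8)*(2*l) = (l + (5/8)*(-895/64))*(2*l) = (l - 4475/512)*(2*l) = (-4475/512 + l)*(2*l) = 2*l*(-4475/512 + l))
I(52 - 1*98)/(-40964) = ((52 - 1*98)*(-4475 + 512*(52 - 1*98))/256)/(-40964) = ((52 - 98)*(-4475 + 512*(52 - 98))/256)*(-1/40964) = ((1/256)*(-46)*(-4475 + 512*(-46)))*(-1/40964) = ((1/256)*(-46)*(-4475 - 23552))*(-1/40964) = ((1/256)*(-46)*(-28027))*(-1/40964) = (644621/128)*(-1/40964) = -644621/5243392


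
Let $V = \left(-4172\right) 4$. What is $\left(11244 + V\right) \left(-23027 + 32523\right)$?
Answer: $-51696224$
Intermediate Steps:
$V = -16688$
$\left(11244 + V\right) \left(-23027 + 32523\right) = \left(11244 - 16688\right) \left(-23027 + 32523\right) = \left(-5444\right) 9496 = -51696224$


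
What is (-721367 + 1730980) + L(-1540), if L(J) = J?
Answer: 1008073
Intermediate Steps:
(-721367 + 1730980) + L(-1540) = (-721367 + 1730980) - 1540 = 1009613 - 1540 = 1008073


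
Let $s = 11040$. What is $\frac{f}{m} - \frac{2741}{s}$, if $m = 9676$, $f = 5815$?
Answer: $\frac{9418921}{26705760} \approx 0.35269$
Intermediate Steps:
$\frac{f}{m} - \frac{2741}{s} = \frac{5815}{9676} - \frac{2741}{11040} = \frac{9418921}{26705760}$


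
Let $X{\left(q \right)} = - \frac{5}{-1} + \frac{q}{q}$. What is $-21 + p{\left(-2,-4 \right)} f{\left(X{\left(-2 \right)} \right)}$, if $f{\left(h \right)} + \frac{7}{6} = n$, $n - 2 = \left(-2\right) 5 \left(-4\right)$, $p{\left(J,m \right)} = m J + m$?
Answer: $\frac{427}{3} \approx 142.33$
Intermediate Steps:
$X{\left(q \right)} = 6$ ($X{\left(q \right)} = \left(-5\right) \left(-1\right) + 1 = 5 + 1 = 6$)
$p{\left(J,m \right)} = m + J m$ ($p{\left(J,m \right)} = J m + m = m + J m$)
$n = 42$ ($n = 2 + \left(-2\right) 5 \left(-4\right) = 2 - -40 = 2 + 40 = 42$)
$f{\left(h \right)} = \frac{245}{6}$ ($f{\left(h \right)} = - \frac{7}{6} + 42 = \frac{245}{6}$)
$-21 + p{\left(-2,-4 \right)} f{\left(X{\left(-2 \right)} \right)} = -21 + - 4 \left(1 - 2\right) \frac{245}{6} = -21 + \left(-4\right) \left(-1\right) \frac{245}{6} = -21 + 4 \cdot \frac{245}{6} = -21 + \frac{490}{3} = \frac{427}{3}$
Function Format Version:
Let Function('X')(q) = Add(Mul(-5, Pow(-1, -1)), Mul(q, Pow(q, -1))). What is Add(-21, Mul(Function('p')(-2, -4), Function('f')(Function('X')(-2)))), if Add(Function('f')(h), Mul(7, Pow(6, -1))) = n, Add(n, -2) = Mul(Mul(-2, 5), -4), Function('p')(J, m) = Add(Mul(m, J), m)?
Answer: Rational(427, 3) ≈ 142.33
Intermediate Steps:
Function('X')(q) = 6 (Function('X')(q) = Add(Mul(-5, -1), 1) = Add(5, 1) = 6)
Function('p')(J, m) = Add(m, Mul(J, m)) (Function('p')(J, m) = Add(Mul(J, m), m) = Add(m, Mul(J, m)))
n = 42 (n = Add(2, Mul(Mul(-2, 5), -4)) = Add(2, Mul(-10, -4)) = Add(2, 40) = 42)
Function('f')(h) = Rational(245, 6) (Function('f')(h) = Add(Rational(-7, 6), 42) = Rational(245, 6))
Add(-21, Mul(Function('p')(-2, -4), Function('f')(Function('X')(-2)))) = Add(-21, Mul(Mul(-4, Add(1, -2)), Rational(245, 6))) = Add(-21, Mul(Mul(-4, -1), Rational(245, 6))) = Add(-21, Mul(4, Rational(245, 6))) = Add(-21, Rational(490, 3)) = Rational(427, 3)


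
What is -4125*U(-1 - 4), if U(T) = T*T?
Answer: -103125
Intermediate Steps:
U(T) = T²
-4125*U(-1 - 4) = -4125*(-1 - 4)² = -4125*(-5)² = -4125*25 = -103125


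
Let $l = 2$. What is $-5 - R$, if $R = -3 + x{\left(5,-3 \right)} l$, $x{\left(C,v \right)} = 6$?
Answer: $-14$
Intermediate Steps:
$R = 9$ ($R = -3 + 6 \cdot 2 = -3 + 12 = 9$)
$-5 - R = -5 - 9 = -14$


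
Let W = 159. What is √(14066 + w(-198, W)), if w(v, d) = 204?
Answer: √14270 ≈ 119.46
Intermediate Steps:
√(14066 + w(-198, W)) = √(14066 + 204) = √14270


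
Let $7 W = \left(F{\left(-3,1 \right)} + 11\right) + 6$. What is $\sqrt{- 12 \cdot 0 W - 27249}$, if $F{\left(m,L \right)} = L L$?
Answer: $i \sqrt{27249} \approx 165.07 i$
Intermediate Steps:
$F{\left(m,L \right)} = L^{2}$
$W = \frac{18}{7}$ ($W = \frac{\left(1^{2} + 11\right) + 6}{7} = \frac{\left(1 + 11\right) + 6}{7} = \frac{12 + 6}{7} = \frac{1}{7} \cdot 18 = \frac{18}{7} \approx 2.5714$)
$\sqrt{- 12 \cdot 0 W - 27249} = \sqrt{- \frac{12 \cdot 0 \cdot 18}{7} - 27249} = \sqrt{- \frac{0 \cdot 18}{7} - 27249} = \sqrt{\left(-1\right) 0 - 27249} = \sqrt{0 - 27249} = \sqrt{-27249} = i \sqrt{27249}$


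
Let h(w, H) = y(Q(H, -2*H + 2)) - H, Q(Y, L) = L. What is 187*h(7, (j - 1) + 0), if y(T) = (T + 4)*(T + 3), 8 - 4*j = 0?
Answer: 2057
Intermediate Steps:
j = 2 (j = 2 - ¼*0 = 2 + 0 = 2)
y(T) = (3 + T)*(4 + T) (y(T) = (4 + T)*(3 + T) = (3 + T)*(4 + T))
h(w, H) = 26 + (2 - 2*H)² - 15*H (h(w, H) = (12 + (-2*H + 2)² + 7*(-2*H + 2)) - H = (12 + (2 - 2*H)² + 7*(2 - 2*H)) - H = (12 + (2 - 2*H)² + (14 - 14*H)) - H = (26 + (2 - 2*H)² - 14*H) - H = 26 + (2 - 2*H)² - 15*H)
187*h(7, (j - 1) + 0) = 187*(30 - 23*((2 - 1) + 0) + 4*((2 - 1) + 0)²) = 187*(30 - 23*(1 + 0) + 4*(1 + 0)²) = 187*(30 - 23*1 + 4*1²) = 187*(30 - 23 + 4*1) = 187*(30 - 23 + 4) = 187*11 = 2057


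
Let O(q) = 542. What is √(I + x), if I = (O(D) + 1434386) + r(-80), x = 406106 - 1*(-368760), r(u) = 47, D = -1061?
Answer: √2209841 ≈ 1486.6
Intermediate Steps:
x = 774866 (x = 406106 + 368760 = 774866)
I = 1434975 (I = (542 + 1434386) + 47 = 1434928 + 47 = 1434975)
√(I + x) = √(1434975 + 774866) = √2209841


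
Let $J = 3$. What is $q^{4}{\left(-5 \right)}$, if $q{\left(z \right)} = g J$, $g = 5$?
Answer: $50625$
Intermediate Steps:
$q{\left(z \right)} = 15$ ($q{\left(z \right)} = 5 \cdot 3 = 15$)
$q^{4}{\left(-5 \right)} = 15^{4} = 50625$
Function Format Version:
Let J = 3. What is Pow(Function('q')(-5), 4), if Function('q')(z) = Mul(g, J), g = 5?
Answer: 50625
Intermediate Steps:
Function('q')(z) = 15 (Function('q')(z) = Mul(5, 3) = 15)
Pow(Function('q')(-5), 4) = Pow(15, 4) = 50625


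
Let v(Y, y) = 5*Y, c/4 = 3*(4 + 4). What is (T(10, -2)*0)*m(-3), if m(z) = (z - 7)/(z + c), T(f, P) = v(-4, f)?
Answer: 0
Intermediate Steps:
c = 96 (c = 4*(3*(4 + 4)) = 4*(3*8) = 4*24 = 96)
T(f, P) = -20 (T(f, P) = 5*(-4) = -20)
m(z) = (-7 + z)/(96 + z) (m(z) = (z - 7)/(z + 96) = (-7 + z)/(96 + z))
(T(10, -2)*0)*m(-3) = (-20*0)*((-7 - 3)/(96 - 3)) = 0*(-10/93) = 0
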